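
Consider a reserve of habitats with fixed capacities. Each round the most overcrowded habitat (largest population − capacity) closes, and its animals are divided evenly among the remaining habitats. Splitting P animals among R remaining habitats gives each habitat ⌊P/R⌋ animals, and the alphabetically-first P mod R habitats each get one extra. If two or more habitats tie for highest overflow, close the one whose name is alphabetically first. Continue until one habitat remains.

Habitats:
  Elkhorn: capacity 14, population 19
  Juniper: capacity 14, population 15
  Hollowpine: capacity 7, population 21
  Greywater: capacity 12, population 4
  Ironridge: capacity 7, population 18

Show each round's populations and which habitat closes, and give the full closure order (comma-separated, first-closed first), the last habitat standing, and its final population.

Closure order: Hollowpine, Ironridge, Elkhorn, Juniper
Last habitat: Greywater with 77 animals

Round 1: Elkhorn=19 Greywater=4 Hollowpine=21 Ironridge=18 Juniper=15 → close Hollowpine (overflow 14)
  21÷4 = 5 each, +1 to first 1
Round 2: Elkhorn=25 Greywater=9 Ironridge=23 Juniper=20 → close Ironridge (overflow 16)
  23÷3 = 7 each, +1 to first 2
Round 3: Elkhorn=33 Greywater=17 Juniper=27 → close Elkhorn (overflow 19)
  33÷2 = 16 each, +1 to first 1
Round 4: Greywater=34 Juniper=43 → close Juniper (overflow 29)
  43÷1 = 43 each, +1 to first 0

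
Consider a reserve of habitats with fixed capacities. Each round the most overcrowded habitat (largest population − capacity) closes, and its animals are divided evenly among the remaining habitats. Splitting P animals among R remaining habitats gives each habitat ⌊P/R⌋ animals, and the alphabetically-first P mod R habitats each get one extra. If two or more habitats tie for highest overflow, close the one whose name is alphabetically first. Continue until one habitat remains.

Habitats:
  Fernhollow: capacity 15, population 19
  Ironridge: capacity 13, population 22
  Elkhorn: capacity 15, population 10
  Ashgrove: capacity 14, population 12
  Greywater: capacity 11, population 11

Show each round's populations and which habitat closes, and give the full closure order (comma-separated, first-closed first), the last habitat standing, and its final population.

Closure order: Ironridge, Fernhollow, Greywater, Ashgrove
Last habitat: Elkhorn with 74 animals

Round 1: Ashgrove=12 Elkhorn=10 Fernhollow=19 Greywater=11 Ironridge=22 → close Ironridge (overflow 9)
  22÷4 = 5 each, +1 to first 2
Round 2: Ashgrove=18 Elkhorn=16 Fernhollow=24 Greywater=16 → close Fernhollow (overflow 9)
  24÷3 = 8 each, +1 to first 0
Round 3: Ashgrove=26 Elkhorn=24 Greywater=24 → close Greywater (overflow 13)
  24÷2 = 12 each, +1 to first 0
Round 4: Ashgrove=38 Elkhorn=36 → close Ashgrove (overflow 24)
  38÷1 = 38 each, +1 to first 0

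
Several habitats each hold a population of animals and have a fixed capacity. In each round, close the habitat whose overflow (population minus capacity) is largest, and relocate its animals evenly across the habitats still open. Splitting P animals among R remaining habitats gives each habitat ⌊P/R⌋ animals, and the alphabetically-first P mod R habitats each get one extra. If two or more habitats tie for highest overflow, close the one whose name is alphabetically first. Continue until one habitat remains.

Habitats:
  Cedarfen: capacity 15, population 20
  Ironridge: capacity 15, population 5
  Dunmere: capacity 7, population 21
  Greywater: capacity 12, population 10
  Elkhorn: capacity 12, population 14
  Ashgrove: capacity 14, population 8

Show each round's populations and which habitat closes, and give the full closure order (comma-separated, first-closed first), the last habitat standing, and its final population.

Round 1: Ashgrove=8 Cedarfen=20 Dunmere=21 Elkhorn=14 Greywater=10 Ironridge=5 → close Dunmere (overflow 14)
  21÷5 = 4 each, +1 to first 1
Round 2: Ashgrove=13 Cedarfen=24 Elkhorn=18 Greywater=14 Ironridge=9 → close Cedarfen (overflow 9)
  24÷4 = 6 each, +1 to first 0
Round 3: Ashgrove=19 Elkhorn=24 Greywater=20 Ironridge=15 → close Elkhorn (overflow 12)
  24÷3 = 8 each, +1 to first 0
Round 4: Ashgrove=27 Greywater=28 Ironridge=23 → close Greywater (overflow 16)
  28÷2 = 14 each, +1 to first 0
Round 5: Ashgrove=41 Ironridge=37 → close Ashgrove (overflow 27)
  41÷1 = 41 each, +1 to first 0

Closure order: Dunmere, Cedarfen, Elkhorn, Greywater, Ashgrove
Last habitat: Ironridge with 78 animals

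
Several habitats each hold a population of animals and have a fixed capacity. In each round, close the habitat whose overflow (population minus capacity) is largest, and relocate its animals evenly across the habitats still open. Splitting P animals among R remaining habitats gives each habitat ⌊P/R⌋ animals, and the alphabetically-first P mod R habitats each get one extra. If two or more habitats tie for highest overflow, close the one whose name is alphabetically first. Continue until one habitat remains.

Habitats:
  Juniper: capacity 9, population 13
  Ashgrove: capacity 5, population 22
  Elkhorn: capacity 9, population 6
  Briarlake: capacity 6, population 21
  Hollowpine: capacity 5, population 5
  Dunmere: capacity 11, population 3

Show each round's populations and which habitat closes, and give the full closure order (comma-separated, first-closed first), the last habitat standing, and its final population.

Round 1: Ashgrove=22 Briarlake=21 Dunmere=3 Elkhorn=6 Hollowpine=5 Juniper=13 → close Ashgrove (overflow 17)
  22÷5 = 4 each, +1 to first 2
Round 2: Briarlake=26 Dunmere=8 Elkhorn=10 Hollowpine=9 Juniper=17 → close Briarlake (overflow 20)
  26÷4 = 6 each, +1 to first 2
Round 3: Dunmere=15 Elkhorn=17 Hollowpine=15 Juniper=23 → close Juniper (overflow 14)
  23÷3 = 7 each, +1 to first 2
Round 4: Dunmere=23 Elkhorn=25 Hollowpine=22 → close Hollowpine (overflow 17)
  22÷2 = 11 each, +1 to first 0
Round 5: Dunmere=34 Elkhorn=36 → close Elkhorn (overflow 27)
  36÷1 = 36 each, +1 to first 0

Closure order: Ashgrove, Briarlake, Juniper, Hollowpine, Elkhorn
Last habitat: Dunmere with 70 animals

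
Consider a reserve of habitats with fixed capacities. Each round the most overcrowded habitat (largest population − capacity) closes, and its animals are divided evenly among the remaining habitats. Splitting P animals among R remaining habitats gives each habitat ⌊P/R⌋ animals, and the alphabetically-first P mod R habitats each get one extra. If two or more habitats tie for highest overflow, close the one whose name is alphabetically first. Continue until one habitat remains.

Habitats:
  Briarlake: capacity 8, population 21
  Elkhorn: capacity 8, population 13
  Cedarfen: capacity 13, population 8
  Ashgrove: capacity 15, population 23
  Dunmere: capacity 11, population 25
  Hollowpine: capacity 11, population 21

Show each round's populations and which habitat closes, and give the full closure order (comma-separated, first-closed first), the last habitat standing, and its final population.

Closure order: Dunmere, Briarlake, Hollowpine, Ashgrove, Elkhorn
Last habitat: Cedarfen with 111 animals

Round 1: Ashgrove=23 Briarlake=21 Cedarfen=8 Dunmere=25 Elkhorn=13 Hollowpine=21 → close Dunmere (overflow 14)
  25÷5 = 5 each, +1 to first 0
Round 2: Ashgrove=28 Briarlake=26 Cedarfen=13 Elkhorn=18 Hollowpine=26 → close Briarlake (overflow 18)
  26÷4 = 6 each, +1 to first 2
Round 3: Ashgrove=35 Cedarfen=20 Elkhorn=24 Hollowpine=32 → close Hollowpine (overflow 21)
  32÷3 = 10 each, +1 to first 2
Round 4: Ashgrove=46 Cedarfen=31 Elkhorn=34 → close Ashgrove (overflow 31)
  46÷2 = 23 each, +1 to first 0
Round 5: Cedarfen=54 Elkhorn=57 → close Elkhorn (overflow 49)
  57÷1 = 57 each, +1 to first 0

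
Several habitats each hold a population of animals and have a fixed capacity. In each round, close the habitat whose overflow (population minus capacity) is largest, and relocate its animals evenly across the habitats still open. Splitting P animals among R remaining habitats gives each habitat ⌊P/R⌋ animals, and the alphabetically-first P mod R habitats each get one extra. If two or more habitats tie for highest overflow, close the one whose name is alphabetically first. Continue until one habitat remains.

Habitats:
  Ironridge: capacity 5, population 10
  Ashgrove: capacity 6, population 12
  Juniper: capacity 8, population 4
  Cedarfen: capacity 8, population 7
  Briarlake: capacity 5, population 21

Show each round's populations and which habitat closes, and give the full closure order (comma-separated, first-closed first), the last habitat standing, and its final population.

Round 1: Ashgrove=12 Briarlake=21 Cedarfen=7 Ironridge=10 Juniper=4 → close Briarlake (overflow 16)
  21÷4 = 5 each, +1 to first 1
Round 2: Ashgrove=18 Cedarfen=12 Ironridge=15 Juniper=9 → close Ashgrove (overflow 12)
  18÷3 = 6 each, +1 to first 0
Round 3: Cedarfen=18 Ironridge=21 Juniper=15 → close Ironridge (overflow 16)
  21÷2 = 10 each, +1 to first 1
Round 4: Cedarfen=29 Juniper=25 → close Cedarfen (overflow 21)
  29÷1 = 29 each, +1 to first 0

Closure order: Briarlake, Ashgrove, Ironridge, Cedarfen
Last habitat: Juniper with 54 animals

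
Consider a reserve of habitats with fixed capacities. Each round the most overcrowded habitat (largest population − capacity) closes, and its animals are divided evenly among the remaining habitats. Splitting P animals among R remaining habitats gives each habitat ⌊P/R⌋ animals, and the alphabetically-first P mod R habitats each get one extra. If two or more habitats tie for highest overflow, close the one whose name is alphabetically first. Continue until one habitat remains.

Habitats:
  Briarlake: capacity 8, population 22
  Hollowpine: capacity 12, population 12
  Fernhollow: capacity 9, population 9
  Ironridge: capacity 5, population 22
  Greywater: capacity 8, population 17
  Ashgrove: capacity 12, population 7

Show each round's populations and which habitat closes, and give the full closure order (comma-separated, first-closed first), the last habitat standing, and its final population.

Closure order: Ironridge, Briarlake, Greywater, Fernhollow, Hollowpine
Last habitat: Ashgrove with 89 animals

Round 1: Ashgrove=7 Briarlake=22 Fernhollow=9 Greywater=17 Hollowpine=12 Ironridge=22 → close Ironridge (overflow 17)
  22÷5 = 4 each, +1 to first 2
Round 2: Ashgrove=12 Briarlake=27 Fernhollow=13 Greywater=21 Hollowpine=16 → close Briarlake (overflow 19)
  27÷4 = 6 each, +1 to first 3
Round 3: Ashgrove=19 Fernhollow=20 Greywater=28 Hollowpine=22 → close Greywater (overflow 20)
  28÷3 = 9 each, +1 to first 1
Round 4: Ashgrove=29 Fernhollow=29 Hollowpine=31 → close Fernhollow (overflow 20)
  29÷2 = 14 each, +1 to first 1
Round 5: Ashgrove=44 Hollowpine=45 → close Hollowpine (overflow 33)
  45÷1 = 45 each, +1 to first 0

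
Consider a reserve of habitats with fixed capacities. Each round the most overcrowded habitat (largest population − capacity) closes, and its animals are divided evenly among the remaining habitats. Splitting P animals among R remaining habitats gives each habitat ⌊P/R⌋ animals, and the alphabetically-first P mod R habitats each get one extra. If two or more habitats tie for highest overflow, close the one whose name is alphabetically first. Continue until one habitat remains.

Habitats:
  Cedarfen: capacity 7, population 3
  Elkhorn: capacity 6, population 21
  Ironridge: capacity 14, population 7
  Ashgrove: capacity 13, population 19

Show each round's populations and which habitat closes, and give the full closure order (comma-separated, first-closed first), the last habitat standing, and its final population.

Round 1: Ashgrove=19 Cedarfen=3 Elkhorn=21 Ironridge=7 → close Elkhorn (overflow 15)
  21÷3 = 7 each, +1 to first 0
Round 2: Ashgrove=26 Cedarfen=10 Ironridge=14 → close Ashgrove (overflow 13)
  26÷2 = 13 each, +1 to first 0
Round 3: Cedarfen=23 Ironridge=27 → close Cedarfen (overflow 16)
  23÷1 = 23 each, +1 to first 0

Closure order: Elkhorn, Ashgrove, Cedarfen
Last habitat: Ironridge with 50 animals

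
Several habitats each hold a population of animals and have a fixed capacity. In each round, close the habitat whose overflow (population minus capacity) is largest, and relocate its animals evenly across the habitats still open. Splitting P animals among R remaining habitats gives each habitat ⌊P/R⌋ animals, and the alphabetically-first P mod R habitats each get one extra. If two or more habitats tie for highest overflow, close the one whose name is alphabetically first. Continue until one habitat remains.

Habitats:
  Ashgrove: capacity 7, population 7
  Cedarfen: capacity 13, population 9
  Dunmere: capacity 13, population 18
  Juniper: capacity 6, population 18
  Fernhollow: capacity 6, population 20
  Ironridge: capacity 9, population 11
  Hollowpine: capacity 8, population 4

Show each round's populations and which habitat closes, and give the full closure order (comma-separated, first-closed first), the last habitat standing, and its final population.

Closure order: Fernhollow, Juniper, Dunmere, Ashgrove, Ironridge, Cedarfen
Last habitat: Hollowpine with 87 animals

Round 1: Ashgrove=7 Cedarfen=9 Dunmere=18 Fernhollow=20 Hollowpine=4 Ironridge=11 Juniper=18 → close Fernhollow (overflow 14)
  20÷6 = 3 each, +1 to first 2
Round 2: Ashgrove=11 Cedarfen=13 Dunmere=21 Hollowpine=7 Ironridge=14 Juniper=21 → close Juniper (overflow 15)
  21÷5 = 4 each, +1 to first 1
Round 3: Ashgrove=16 Cedarfen=17 Dunmere=25 Hollowpine=11 Ironridge=18 → close Dunmere (overflow 12)
  25÷4 = 6 each, +1 to first 1
Round 4: Ashgrove=23 Cedarfen=23 Hollowpine=17 Ironridge=24 → close Ashgrove (overflow 16)
  23÷3 = 7 each, +1 to first 2
Round 5: Cedarfen=31 Hollowpine=25 Ironridge=31 → close Ironridge (overflow 22)
  31÷2 = 15 each, +1 to first 1
Round 6: Cedarfen=47 Hollowpine=40 → close Cedarfen (overflow 34)
  47÷1 = 47 each, +1 to first 0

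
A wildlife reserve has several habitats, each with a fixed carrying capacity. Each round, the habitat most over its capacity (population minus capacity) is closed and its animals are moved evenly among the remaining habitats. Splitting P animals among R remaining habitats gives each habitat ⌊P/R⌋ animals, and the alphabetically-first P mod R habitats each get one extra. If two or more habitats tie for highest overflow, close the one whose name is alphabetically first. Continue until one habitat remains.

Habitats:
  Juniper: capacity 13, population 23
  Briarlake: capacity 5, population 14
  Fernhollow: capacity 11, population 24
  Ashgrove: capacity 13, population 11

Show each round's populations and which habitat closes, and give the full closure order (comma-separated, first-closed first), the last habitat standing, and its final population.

Closure order: Fernhollow, Juniper, Briarlake
Last habitat: Ashgrove with 72 animals

Round 1: Ashgrove=11 Briarlake=14 Fernhollow=24 Juniper=23 → close Fernhollow (overflow 13)
  24÷3 = 8 each, +1 to first 0
Round 2: Ashgrove=19 Briarlake=22 Juniper=31 → close Juniper (overflow 18)
  31÷2 = 15 each, +1 to first 1
Round 3: Ashgrove=35 Briarlake=37 → close Briarlake (overflow 32)
  37÷1 = 37 each, +1 to first 0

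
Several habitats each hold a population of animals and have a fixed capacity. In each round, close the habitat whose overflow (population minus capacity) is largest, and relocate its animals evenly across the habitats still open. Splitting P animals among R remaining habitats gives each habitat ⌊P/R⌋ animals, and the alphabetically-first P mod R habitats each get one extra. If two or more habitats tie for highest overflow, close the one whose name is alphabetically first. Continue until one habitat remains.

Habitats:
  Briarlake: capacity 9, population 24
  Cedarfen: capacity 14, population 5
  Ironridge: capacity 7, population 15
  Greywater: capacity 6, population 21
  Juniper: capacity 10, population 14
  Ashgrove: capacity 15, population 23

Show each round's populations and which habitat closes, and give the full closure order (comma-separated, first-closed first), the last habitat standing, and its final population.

Round 1: Ashgrove=23 Briarlake=24 Cedarfen=5 Greywater=21 Ironridge=15 Juniper=14 → close Briarlake (overflow 15)
  24÷5 = 4 each, +1 to first 4
Round 2: Ashgrove=28 Cedarfen=10 Greywater=26 Ironridge=20 Juniper=18 → close Greywater (overflow 20)
  26÷4 = 6 each, +1 to first 2
Round 3: Ashgrove=35 Cedarfen=17 Ironridge=26 Juniper=24 → close Ashgrove (overflow 20)
  35÷3 = 11 each, +1 to first 2
Round 4: Cedarfen=29 Ironridge=38 Juniper=35 → close Ironridge (overflow 31)
  38÷2 = 19 each, +1 to first 0
Round 5: Cedarfen=48 Juniper=54 → close Juniper (overflow 44)
  54÷1 = 54 each, +1 to first 0

Closure order: Briarlake, Greywater, Ashgrove, Ironridge, Juniper
Last habitat: Cedarfen with 102 animals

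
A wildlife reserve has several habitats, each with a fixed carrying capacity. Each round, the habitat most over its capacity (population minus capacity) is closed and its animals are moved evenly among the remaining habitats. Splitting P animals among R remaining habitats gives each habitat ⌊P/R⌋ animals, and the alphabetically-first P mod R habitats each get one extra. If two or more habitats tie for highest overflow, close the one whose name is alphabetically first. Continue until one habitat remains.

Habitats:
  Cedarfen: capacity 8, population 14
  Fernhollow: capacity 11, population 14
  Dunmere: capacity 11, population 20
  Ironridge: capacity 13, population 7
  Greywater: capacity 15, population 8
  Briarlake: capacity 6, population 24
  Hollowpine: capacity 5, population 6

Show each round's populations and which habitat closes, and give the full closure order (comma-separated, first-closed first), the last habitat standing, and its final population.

Round 1: Briarlake=24 Cedarfen=14 Dunmere=20 Fernhollow=14 Greywater=8 Hollowpine=6 Ironridge=7 → close Briarlake (overflow 18)
  24÷6 = 4 each, +1 to first 0
Round 2: Cedarfen=18 Dunmere=24 Fernhollow=18 Greywater=12 Hollowpine=10 Ironridge=11 → close Dunmere (overflow 13)
  24÷5 = 4 each, +1 to first 4
Round 3: Cedarfen=23 Fernhollow=23 Greywater=17 Hollowpine=15 Ironridge=15 → close Cedarfen (overflow 15)
  23÷4 = 5 each, +1 to first 3
Round 4: Fernhollow=29 Greywater=23 Hollowpine=21 Ironridge=20 → close Fernhollow (overflow 18)
  29÷3 = 9 each, +1 to first 2
Round 5: Greywater=33 Hollowpine=31 Ironridge=29 → close Hollowpine (overflow 26)
  31÷2 = 15 each, +1 to first 1
Round 6: Greywater=49 Ironridge=44 → close Greywater (overflow 34)
  49÷1 = 49 each, +1 to first 0

Closure order: Briarlake, Dunmere, Cedarfen, Fernhollow, Hollowpine, Greywater
Last habitat: Ironridge with 93 animals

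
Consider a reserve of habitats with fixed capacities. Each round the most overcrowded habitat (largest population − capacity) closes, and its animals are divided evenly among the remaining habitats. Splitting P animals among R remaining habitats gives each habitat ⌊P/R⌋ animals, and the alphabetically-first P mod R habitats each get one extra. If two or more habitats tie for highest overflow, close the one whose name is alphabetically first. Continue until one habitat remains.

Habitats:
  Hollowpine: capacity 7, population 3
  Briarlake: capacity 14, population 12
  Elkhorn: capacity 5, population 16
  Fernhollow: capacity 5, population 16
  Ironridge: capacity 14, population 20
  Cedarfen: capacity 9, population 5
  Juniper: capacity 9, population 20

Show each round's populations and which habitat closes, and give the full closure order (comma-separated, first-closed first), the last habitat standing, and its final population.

Closure order: Elkhorn, Fernhollow, Juniper, Ironridge, Briarlake, Cedarfen
Last habitat: Hollowpine with 92 animals

Round 1: Briarlake=12 Cedarfen=5 Elkhorn=16 Fernhollow=16 Hollowpine=3 Ironridge=20 Juniper=20 → close Elkhorn (overflow 11)
  16÷6 = 2 each, +1 to first 4
Round 2: Briarlake=15 Cedarfen=8 Fernhollow=19 Hollowpine=6 Ironridge=22 Juniper=22 → close Fernhollow (overflow 14)
  19÷5 = 3 each, +1 to first 4
Round 3: Briarlake=19 Cedarfen=12 Hollowpine=10 Ironridge=26 Juniper=25 → close Juniper (overflow 16)
  25÷4 = 6 each, +1 to first 1
Round 4: Briarlake=26 Cedarfen=18 Hollowpine=16 Ironridge=32 → close Ironridge (overflow 18)
  32÷3 = 10 each, +1 to first 2
Round 5: Briarlake=37 Cedarfen=29 Hollowpine=26 → close Briarlake (overflow 23)
  37÷2 = 18 each, +1 to first 1
Round 6: Cedarfen=48 Hollowpine=44 → close Cedarfen (overflow 39)
  48÷1 = 48 each, +1 to first 0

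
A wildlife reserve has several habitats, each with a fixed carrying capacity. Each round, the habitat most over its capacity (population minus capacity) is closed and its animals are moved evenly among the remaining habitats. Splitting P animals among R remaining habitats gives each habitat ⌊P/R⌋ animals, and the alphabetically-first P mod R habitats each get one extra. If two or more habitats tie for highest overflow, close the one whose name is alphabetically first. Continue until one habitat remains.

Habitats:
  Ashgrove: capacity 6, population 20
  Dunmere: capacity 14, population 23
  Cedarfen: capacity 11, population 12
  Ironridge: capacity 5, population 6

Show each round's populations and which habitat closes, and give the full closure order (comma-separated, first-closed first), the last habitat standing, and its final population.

Closure order: Ashgrove, Dunmere, Cedarfen
Last habitat: Ironridge with 61 animals

Round 1: Ashgrove=20 Cedarfen=12 Dunmere=23 Ironridge=6 → close Ashgrove (overflow 14)
  20÷3 = 6 each, +1 to first 2
Round 2: Cedarfen=19 Dunmere=30 Ironridge=12 → close Dunmere (overflow 16)
  30÷2 = 15 each, +1 to first 0
Round 3: Cedarfen=34 Ironridge=27 → close Cedarfen (overflow 23)
  34÷1 = 34 each, +1 to first 0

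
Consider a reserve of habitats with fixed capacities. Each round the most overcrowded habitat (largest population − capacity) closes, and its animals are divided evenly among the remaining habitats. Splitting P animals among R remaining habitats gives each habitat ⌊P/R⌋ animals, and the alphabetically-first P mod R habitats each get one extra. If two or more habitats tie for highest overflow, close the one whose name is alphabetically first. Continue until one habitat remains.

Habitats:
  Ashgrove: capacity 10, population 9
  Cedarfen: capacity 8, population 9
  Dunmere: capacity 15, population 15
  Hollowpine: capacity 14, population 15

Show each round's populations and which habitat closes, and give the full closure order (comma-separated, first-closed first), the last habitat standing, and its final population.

Round 1: Ashgrove=9 Cedarfen=9 Dunmere=15 Hollowpine=15 → close Cedarfen (overflow 1)
  9÷3 = 3 each, +1 to first 0
Round 2: Ashgrove=12 Dunmere=18 Hollowpine=18 → close Hollowpine (overflow 4)
  18÷2 = 9 each, +1 to first 0
Round 3: Ashgrove=21 Dunmere=27 → close Dunmere (overflow 12)
  27÷1 = 27 each, +1 to first 0

Closure order: Cedarfen, Hollowpine, Dunmere
Last habitat: Ashgrove with 48 animals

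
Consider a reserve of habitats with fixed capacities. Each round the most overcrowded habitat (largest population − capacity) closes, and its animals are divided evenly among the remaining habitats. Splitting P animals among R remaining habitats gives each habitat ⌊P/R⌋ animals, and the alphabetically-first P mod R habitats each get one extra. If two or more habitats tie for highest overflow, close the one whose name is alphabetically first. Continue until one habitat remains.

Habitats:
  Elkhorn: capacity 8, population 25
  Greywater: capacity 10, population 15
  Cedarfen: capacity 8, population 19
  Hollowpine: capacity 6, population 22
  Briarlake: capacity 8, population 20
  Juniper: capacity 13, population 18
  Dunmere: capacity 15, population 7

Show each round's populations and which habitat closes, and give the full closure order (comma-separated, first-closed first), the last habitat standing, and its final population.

Closure order: Elkhorn, Hollowpine, Briarlake, Cedarfen, Greywater, Juniper
Last habitat: Dunmere with 126 animals

Round 1: Briarlake=20 Cedarfen=19 Dunmere=7 Elkhorn=25 Greywater=15 Hollowpine=22 Juniper=18 → close Elkhorn (overflow 17)
  25÷6 = 4 each, +1 to first 1
Round 2: Briarlake=25 Cedarfen=23 Dunmere=11 Greywater=19 Hollowpine=26 Juniper=22 → close Hollowpine (overflow 20)
  26÷5 = 5 each, +1 to first 1
Round 3: Briarlake=31 Cedarfen=28 Dunmere=16 Greywater=24 Juniper=27 → close Briarlake (overflow 23)
  31÷4 = 7 each, +1 to first 3
Round 4: Cedarfen=36 Dunmere=24 Greywater=32 Juniper=34 → close Cedarfen (overflow 28)
  36÷3 = 12 each, +1 to first 0
Round 5: Dunmere=36 Greywater=44 Juniper=46 → close Greywater (overflow 34)
  44÷2 = 22 each, +1 to first 0
Round 6: Dunmere=58 Juniper=68 → close Juniper (overflow 55)
  68÷1 = 68 each, +1 to first 0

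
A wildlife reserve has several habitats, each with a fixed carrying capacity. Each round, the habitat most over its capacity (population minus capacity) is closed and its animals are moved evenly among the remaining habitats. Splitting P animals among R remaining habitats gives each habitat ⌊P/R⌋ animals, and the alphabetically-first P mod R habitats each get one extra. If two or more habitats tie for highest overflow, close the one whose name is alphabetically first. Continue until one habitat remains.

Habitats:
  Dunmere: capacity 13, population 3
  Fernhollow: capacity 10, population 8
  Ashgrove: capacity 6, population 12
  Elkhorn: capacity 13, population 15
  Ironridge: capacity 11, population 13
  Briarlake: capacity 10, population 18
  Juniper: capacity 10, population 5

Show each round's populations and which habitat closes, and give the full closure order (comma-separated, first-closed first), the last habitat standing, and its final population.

Closure order: Briarlake, Ashgrove, Elkhorn, Ironridge, Fernhollow, Juniper
Last habitat: Dunmere with 74 animals

Round 1: Ashgrove=12 Briarlake=18 Dunmere=3 Elkhorn=15 Fernhollow=8 Ironridge=13 Juniper=5 → close Briarlake (overflow 8)
  18÷6 = 3 each, +1 to first 0
Round 2: Ashgrove=15 Dunmere=6 Elkhorn=18 Fernhollow=11 Ironridge=16 Juniper=8 → close Ashgrove (overflow 9)
  15÷5 = 3 each, +1 to first 0
Round 3: Dunmere=9 Elkhorn=21 Fernhollow=14 Ironridge=19 Juniper=11 → close Elkhorn (overflow 8)
  21÷4 = 5 each, +1 to first 1
Round 4: Dunmere=15 Fernhollow=19 Ironridge=24 Juniper=16 → close Ironridge (overflow 13)
  24÷3 = 8 each, +1 to first 0
Round 5: Dunmere=23 Fernhollow=27 Juniper=24 → close Fernhollow (overflow 17)
  27÷2 = 13 each, +1 to first 1
Round 6: Dunmere=37 Juniper=37 → close Juniper (overflow 27)
  37÷1 = 37 each, +1 to first 0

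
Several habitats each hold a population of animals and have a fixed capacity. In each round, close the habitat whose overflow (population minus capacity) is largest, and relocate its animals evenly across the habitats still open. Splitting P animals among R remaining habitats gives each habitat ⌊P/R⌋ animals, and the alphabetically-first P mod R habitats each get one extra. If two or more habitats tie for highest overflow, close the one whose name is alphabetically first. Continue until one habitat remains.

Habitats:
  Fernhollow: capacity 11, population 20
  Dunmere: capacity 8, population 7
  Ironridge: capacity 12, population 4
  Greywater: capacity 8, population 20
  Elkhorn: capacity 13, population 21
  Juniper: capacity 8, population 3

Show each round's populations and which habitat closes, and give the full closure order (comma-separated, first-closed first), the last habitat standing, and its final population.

Closure order: Greywater, Fernhollow, Elkhorn, Dunmere, Juniper
Last habitat: Ironridge with 75 animals

Round 1: Dunmere=7 Elkhorn=21 Fernhollow=20 Greywater=20 Ironridge=4 Juniper=3 → close Greywater (overflow 12)
  20÷5 = 4 each, +1 to first 0
Round 2: Dunmere=11 Elkhorn=25 Fernhollow=24 Ironridge=8 Juniper=7 → close Fernhollow (overflow 13)
  24÷4 = 6 each, +1 to first 0
Round 3: Dunmere=17 Elkhorn=31 Ironridge=14 Juniper=13 → close Elkhorn (overflow 18)
  31÷3 = 10 each, +1 to first 1
Round 4: Dunmere=28 Ironridge=24 Juniper=23 → close Dunmere (overflow 20)
  28÷2 = 14 each, +1 to first 0
Round 5: Ironridge=38 Juniper=37 → close Juniper (overflow 29)
  37÷1 = 37 each, +1 to first 0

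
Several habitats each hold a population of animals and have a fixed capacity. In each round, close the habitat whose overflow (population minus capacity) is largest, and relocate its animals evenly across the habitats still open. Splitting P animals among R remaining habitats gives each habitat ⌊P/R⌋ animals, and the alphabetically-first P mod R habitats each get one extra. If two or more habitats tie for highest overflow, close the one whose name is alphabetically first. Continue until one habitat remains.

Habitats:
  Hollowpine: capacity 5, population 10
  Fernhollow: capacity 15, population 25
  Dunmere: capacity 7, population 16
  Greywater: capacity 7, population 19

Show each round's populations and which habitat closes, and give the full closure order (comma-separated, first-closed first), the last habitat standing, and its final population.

Round 1: Dunmere=16 Fernhollow=25 Greywater=19 Hollowpine=10 → close Greywater (overflow 12)
  19÷3 = 6 each, +1 to first 1
Round 2: Dunmere=23 Fernhollow=31 Hollowpine=16 → close Dunmere (overflow 16)
  23÷2 = 11 each, +1 to first 1
Round 3: Fernhollow=43 Hollowpine=27 → close Fernhollow (overflow 28)
  43÷1 = 43 each, +1 to first 0

Closure order: Greywater, Dunmere, Fernhollow
Last habitat: Hollowpine with 70 animals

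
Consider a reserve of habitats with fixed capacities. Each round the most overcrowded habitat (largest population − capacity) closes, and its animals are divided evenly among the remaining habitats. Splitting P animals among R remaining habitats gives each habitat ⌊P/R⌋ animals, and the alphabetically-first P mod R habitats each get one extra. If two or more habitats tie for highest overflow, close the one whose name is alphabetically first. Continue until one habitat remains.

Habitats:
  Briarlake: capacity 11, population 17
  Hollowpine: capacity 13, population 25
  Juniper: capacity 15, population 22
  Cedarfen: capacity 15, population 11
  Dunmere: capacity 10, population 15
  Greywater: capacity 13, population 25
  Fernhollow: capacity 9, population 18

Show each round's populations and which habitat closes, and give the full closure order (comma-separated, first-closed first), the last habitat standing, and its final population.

Closure order: Greywater, Hollowpine, Fernhollow, Briarlake, Dunmere, Juniper
Last habitat: Cedarfen with 133 animals

Round 1: Briarlake=17 Cedarfen=11 Dunmere=15 Fernhollow=18 Greywater=25 Hollowpine=25 Juniper=22 → close Greywater (overflow 12)
  25÷6 = 4 each, +1 to first 1
Round 2: Briarlake=22 Cedarfen=15 Dunmere=19 Fernhollow=22 Hollowpine=29 Juniper=26 → close Hollowpine (overflow 16)
  29÷5 = 5 each, +1 to first 4
Round 3: Briarlake=28 Cedarfen=21 Dunmere=25 Fernhollow=28 Juniper=31 → close Fernhollow (overflow 19)
  28÷4 = 7 each, +1 to first 0
Round 4: Briarlake=35 Cedarfen=28 Dunmere=32 Juniper=38 → close Briarlake (overflow 24)
  35÷3 = 11 each, +1 to first 2
Round 5: Cedarfen=40 Dunmere=44 Juniper=49 → close Dunmere (overflow 34)
  44÷2 = 22 each, +1 to first 0
Round 6: Cedarfen=62 Juniper=71 → close Juniper (overflow 56)
  71÷1 = 71 each, +1 to first 0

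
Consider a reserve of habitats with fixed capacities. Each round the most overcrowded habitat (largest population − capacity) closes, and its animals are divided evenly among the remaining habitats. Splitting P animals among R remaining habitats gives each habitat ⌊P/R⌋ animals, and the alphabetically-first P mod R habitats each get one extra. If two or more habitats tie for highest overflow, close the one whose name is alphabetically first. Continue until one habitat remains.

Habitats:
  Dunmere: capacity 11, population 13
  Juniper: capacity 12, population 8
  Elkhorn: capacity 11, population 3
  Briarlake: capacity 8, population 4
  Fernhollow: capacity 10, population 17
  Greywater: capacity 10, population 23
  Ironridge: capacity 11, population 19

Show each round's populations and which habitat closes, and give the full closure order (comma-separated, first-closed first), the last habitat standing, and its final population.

Closure order: Greywater, Ironridge, Fernhollow, Dunmere, Briarlake, Juniper
Last habitat: Elkhorn with 87 animals

Round 1: Briarlake=4 Dunmere=13 Elkhorn=3 Fernhollow=17 Greywater=23 Ironridge=19 Juniper=8 → close Greywater (overflow 13)
  23÷6 = 3 each, +1 to first 5
Round 2: Briarlake=8 Dunmere=17 Elkhorn=7 Fernhollow=21 Ironridge=23 Juniper=11 → close Ironridge (overflow 12)
  23÷5 = 4 each, +1 to first 3
Round 3: Briarlake=13 Dunmere=22 Elkhorn=12 Fernhollow=25 Juniper=15 → close Fernhollow (overflow 15)
  25÷4 = 6 each, +1 to first 1
Round 4: Briarlake=20 Dunmere=28 Elkhorn=18 Juniper=21 → close Dunmere (overflow 17)
  28÷3 = 9 each, +1 to first 1
Round 5: Briarlake=30 Elkhorn=27 Juniper=30 → close Briarlake (overflow 22)
  30÷2 = 15 each, +1 to first 0
Round 6: Elkhorn=42 Juniper=45 → close Juniper (overflow 33)
  45÷1 = 45 each, +1 to first 0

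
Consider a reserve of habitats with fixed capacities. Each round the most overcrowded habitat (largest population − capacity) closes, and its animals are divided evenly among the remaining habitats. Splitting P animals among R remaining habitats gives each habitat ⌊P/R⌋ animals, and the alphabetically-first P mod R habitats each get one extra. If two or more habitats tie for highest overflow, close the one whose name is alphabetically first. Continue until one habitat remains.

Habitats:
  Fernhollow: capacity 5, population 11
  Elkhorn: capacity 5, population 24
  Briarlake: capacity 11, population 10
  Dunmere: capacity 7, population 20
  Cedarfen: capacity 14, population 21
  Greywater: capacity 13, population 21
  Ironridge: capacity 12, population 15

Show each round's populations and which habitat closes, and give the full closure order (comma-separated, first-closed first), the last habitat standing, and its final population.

Round 1: Briarlake=10 Cedarfen=21 Dunmere=20 Elkhorn=24 Fernhollow=11 Greywater=21 Ironridge=15 → close Elkhorn (overflow 19)
  24÷6 = 4 each, +1 to first 0
Round 2: Briarlake=14 Cedarfen=25 Dunmere=24 Fernhollow=15 Greywater=25 Ironridge=19 → close Dunmere (overflow 17)
  24÷5 = 4 each, +1 to first 4
Round 3: Briarlake=19 Cedarfen=30 Fernhollow=20 Greywater=30 Ironridge=23 → close Greywater (overflow 17)
  30÷4 = 7 each, +1 to first 2
Round 4: Briarlake=27 Cedarfen=38 Fernhollow=27 Ironridge=30 → close Cedarfen (overflow 24)
  38÷3 = 12 each, +1 to first 2
Round 5: Briarlake=40 Fernhollow=40 Ironridge=42 → close Fernhollow (overflow 35)
  40÷2 = 20 each, +1 to first 0
Round 6: Briarlake=60 Ironridge=62 → close Ironridge (overflow 50)
  62÷1 = 62 each, +1 to first 0

Closure order: Elkhorn, Dunmere, Greywater, Cedarfen, Fernhollow, Ironridge
Last habitat: Briarlake with 122 animals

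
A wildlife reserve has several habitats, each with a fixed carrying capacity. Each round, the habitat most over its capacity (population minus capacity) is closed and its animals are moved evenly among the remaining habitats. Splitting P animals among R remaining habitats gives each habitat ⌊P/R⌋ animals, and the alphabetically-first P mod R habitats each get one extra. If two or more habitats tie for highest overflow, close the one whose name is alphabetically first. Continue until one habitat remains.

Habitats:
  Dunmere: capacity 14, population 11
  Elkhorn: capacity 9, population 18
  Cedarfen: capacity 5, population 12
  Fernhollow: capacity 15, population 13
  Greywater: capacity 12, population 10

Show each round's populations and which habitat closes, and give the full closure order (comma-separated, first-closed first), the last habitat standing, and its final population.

Closure order: Elkhorn, Cedarfen, Dunmere, Fernhollow
Last habitat: Greywater with 64 animals

Round 1: Cedarfen=12 Dunmere=11 Elkhorn=18 Fernhollow=13 Greywater=10 → close Elkhorn (overflow 9)
  18÷4 = 4 each, +1 to first 2
Round 2: Cedarfen=17 Dunmere=16 Fernhollow=17 Greywater=14 → close Cedarfen (overflow 12)
  17÷3 = 5 each, +1 to first 2
Round 3: Dunmere=22 Fernhollow=23 Greywater=19 → close Dunmere (overflow 8)
  22÷2 = 11 each, +1 to first 0
Round 4: Fernhollow=34 Greywater=30 → close Fernhollow (overflow 19)
  34÷1 = 34 each, +1 to first 0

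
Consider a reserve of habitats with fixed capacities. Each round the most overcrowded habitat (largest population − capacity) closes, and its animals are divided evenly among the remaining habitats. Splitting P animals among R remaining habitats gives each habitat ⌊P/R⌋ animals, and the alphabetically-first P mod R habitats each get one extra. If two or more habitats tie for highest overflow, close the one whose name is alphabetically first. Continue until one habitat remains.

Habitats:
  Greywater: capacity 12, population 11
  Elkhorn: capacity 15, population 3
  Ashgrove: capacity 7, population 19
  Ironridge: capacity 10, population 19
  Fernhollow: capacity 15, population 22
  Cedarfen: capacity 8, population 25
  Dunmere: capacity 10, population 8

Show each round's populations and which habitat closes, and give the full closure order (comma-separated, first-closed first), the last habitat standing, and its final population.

Round 1: Ashgrove=19 Cedarfen=25 Dunmere=8 Elkhorn=3 Fernhollow=22 Greywater=11 Ironridge=19 → close Cedarfen (overflow 17)
  25÷6 = 4 each, +1 to first 1
Round 2: Ashgrove=24 Dunmere=12 Elkhorn=7 Fernhollow=26 Greywater=15 Ironridge=23 → close Ashgrove (overflow 17)
  24÷5 = 4 each, +1 to first 4
Round 3: Dunmere=17 Elkhorn=12 Fernhollow=31 Greywater=20 Ironridge=27 → close Ironridge (overflow 17)
  27÷4 = 6 each, +1 to first 3
Round 4: Dunmere=24 Elkhorn=19 Fernhollow=38 Greywater=26 → close Fernhollow (overflow 23)
  38÷3 = 12 each, +1 to first 2
Round 5: Dunmere=37 Elkhorn=32 Greywater=38 → close Dunmere (overflow 27)
  37÷2 = 18 each, +1 to first 1
Round 6: Elkhorn=51 Greywater=56 → close Greywater (overflow 44)
  56÷1 = 56 each, +1 to first 0

Closure order: Cedarfen, Ashgrove, Ironridge, Fernhollow, Dunmere, Greywater
Last habitat: Elkhorn with 107 animals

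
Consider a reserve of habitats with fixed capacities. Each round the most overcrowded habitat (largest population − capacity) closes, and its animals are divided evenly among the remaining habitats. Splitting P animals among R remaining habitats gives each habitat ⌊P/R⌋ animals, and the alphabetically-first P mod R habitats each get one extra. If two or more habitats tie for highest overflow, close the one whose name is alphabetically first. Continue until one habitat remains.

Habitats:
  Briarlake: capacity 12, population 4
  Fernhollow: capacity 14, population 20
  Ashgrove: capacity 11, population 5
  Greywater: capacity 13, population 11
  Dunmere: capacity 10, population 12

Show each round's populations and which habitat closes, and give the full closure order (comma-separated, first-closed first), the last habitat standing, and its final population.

Closure order: Fernhollow, Dunmere, Greywater, Ashgrove
Last habitat: Briarlake with 52 animals

Round 1: Ashgrove=5 Briarlake=4 Dunmere=12 Fernhollow=20 Greywater=11 → close Fernhollow (overflow 6)
  20÷4 = 5 each, +1 to first 0
Round 2: Ashgrove=10 Briarlake=9 Dunmere=17 Greywater=16 → close Dunmere (overflow 7)
  17÷3 = 5 each, +1 to first 2
Round 3: Ashgrove=16 Briarlake=15 Greywater=21 → close Greywater (overflow 8)
  21÷2 = 10 each, +1 to first 1
Round 4: Ashgrove=27 Briarlake=25 → close Ashgrove (overflow 16)
  27÷1 = 27 each, +1 to first 0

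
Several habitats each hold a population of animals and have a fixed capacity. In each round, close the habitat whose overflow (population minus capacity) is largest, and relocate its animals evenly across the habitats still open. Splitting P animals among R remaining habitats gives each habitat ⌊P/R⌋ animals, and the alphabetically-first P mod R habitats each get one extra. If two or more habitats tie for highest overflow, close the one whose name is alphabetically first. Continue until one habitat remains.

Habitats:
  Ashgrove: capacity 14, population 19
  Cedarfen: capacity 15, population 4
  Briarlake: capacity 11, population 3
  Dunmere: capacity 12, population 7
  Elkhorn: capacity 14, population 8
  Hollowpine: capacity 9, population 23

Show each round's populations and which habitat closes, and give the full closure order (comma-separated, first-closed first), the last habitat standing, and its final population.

Closure order: Hollowpine, Ashgrove, Dunmere, Briarlake, Elkhorn
Last habitat: Cedarfen with 64 animals

Round 1: Ashgrove=19 Briarlake=3 Cedarfen=4 Dunmere=7 Elkhorn=8 Hollowpine=23 → close Hollowpine (overflow 14)
  23÷5 = 4 each, +1 to first 3
Round 2: Ashgrove=24 Briarlake=8 Cedarfen=9 Dunmere=11 Elkhorn=12 → close Ashgrove (overflow 10)
  24÷4 = 6 each, +1 to first 0
Round 3: Briarlake=14 Cedarfen=15 Dunmere=17 Elkhorn=18 → close Dunmere (overflow 5)
  17÷3 = 5 each, +1 to first 2
Round 4: Briarlake=20 Cedarfen=21 Elkhorn=23 → close Briarlake (overflow 9)
  20÷2 = 10 each, +1 to first 0
Round 5: Cedarfen=31 Elkhorn=33 → close Elkhorn (overflow 19)
  33÷1 = 33 each, +1 to first 0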